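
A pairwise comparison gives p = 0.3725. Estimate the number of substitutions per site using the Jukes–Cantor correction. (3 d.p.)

0.515

d = −(3/4) ln(1 − 4p/3) = −0.75 ln(1 − 0.496667) = −0.75 ln(0.503333)
  = −0.75 × (-0.686503) = 0.514877 substitutions/site.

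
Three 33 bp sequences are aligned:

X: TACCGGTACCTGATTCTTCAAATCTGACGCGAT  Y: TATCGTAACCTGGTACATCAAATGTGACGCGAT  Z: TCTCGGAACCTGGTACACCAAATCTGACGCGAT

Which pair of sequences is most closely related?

X–Y: 7/33 differ, p = 0.212, d = 0.249.
X–Z: 7/33 differ, p = 0.212, d = 0.249.
Y–Z: 4/33 differ, p = 0.121, d = 0.132.
The smallest distance is between Y and Z.

Y and Z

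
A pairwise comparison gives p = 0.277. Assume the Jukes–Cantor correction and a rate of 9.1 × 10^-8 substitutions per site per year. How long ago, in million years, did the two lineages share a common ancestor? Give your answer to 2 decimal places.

1.90

d = −(3/4) ln(1 − 4p/3) = −0.75 ln(1 − 0.369333) = −0.75 ln(0.630667)
  = −0.75 × (-0.460977) = 0.345733 substitutions/site.
Under a molecular clock d = 2μt, so t = d/(2μ) = 0.345733 / (2 × 9.1 × 10^-8) = 1.90 million years.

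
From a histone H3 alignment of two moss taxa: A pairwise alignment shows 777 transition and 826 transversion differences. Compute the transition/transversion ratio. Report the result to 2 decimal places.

R = 777/826 = 0.940677… ≈ 0.94 (to 2 d.p.).

0.94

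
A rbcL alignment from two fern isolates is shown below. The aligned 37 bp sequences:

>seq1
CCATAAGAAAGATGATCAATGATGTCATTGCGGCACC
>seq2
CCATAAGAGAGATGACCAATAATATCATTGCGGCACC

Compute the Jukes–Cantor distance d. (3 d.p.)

The sequences differ at 4 of 37 sites (9, 16, 21, 24), so p = 4/37 ≈ 0.108108.
d = −(3/4) ln(1 − 4p/3) = −0.75 ln(1 − 0.144144) = −0.75 ln(0.855856)
  = −0.75 × (-0.155653) = 0.116740 substitutions/site.

0.117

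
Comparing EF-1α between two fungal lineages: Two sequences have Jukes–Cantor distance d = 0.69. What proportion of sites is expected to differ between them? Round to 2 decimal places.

0.45

p = (3/4)(1 − e^(−4d/3)) = 0.75 × (1 − e^(-0.92)) = 0.75 × (1 − 0.398519) = 0.451111.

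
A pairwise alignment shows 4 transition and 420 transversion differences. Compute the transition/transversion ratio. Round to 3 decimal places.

R = 4/420 = 0.009523… ≈ 0.010 (to 3 d.p.).

0.010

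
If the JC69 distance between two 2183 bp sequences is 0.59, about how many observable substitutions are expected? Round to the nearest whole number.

Invert JC69: p = (3/4)(1 − e^(−4d/3)) = 0.75 × (1 − e^(-0.786667)) = 0.75 × (1 − 0.455360) = 0.408480.
Expected differing sites = pL ≈ 0.408480 × 2183 = 891.71184 ≈ 892.

892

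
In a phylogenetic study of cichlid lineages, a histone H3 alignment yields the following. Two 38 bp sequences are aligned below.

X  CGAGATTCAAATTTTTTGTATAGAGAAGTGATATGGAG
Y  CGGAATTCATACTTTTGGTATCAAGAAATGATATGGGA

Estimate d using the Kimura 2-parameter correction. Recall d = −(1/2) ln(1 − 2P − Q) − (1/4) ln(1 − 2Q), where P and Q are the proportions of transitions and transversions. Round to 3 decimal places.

Of 38 sites, 7 differences are transitions and 3 are transversions, so P = 7/38 ≈ 0.184211 and Q = 3/38 ≈ 0.078947.
Under the Kimura two-parameter model, d = −½ ln(1 − 2P − Q) − ¼ ln(1 − 2Q).
1 − 2P − Q = 0.552631, giving −½ ln(0.552631) = 0.296532.
1 − 2Q = 0.842106, giving −¼ ln(0.842106) = 0.042962.
d = 0.296532 + 0.042962 = 0.339494.

0.339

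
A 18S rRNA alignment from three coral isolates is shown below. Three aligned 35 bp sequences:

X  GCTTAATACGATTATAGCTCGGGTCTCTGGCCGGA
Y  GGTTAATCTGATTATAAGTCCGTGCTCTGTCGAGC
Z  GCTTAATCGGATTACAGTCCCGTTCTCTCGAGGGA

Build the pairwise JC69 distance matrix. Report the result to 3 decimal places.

d(X,Y) = 0.458, d(X,Z) = 0.360, d(Y,Z) = 0.458

X–Y: 12/35 sites differ → p ≈ 0.342857, d = −0.75 ln(1 − 0.457143) = 0.458182 ≈ 0.458.
X–Z: 10/35 sites differ → p ≈ 0.285714, d = −0.75 ln(1 − 0.380952) = 0.359679 ≈ 0.360.
Y–Z: 12/35 sites differ → p ≈ 0.342857, d = −0.75 ln(1 − 0.457143) = 0.458182 ≈ 0.458.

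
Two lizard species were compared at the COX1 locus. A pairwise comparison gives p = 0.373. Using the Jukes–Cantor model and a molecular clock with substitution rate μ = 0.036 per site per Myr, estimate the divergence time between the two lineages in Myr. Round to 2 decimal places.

7.16

d = −(3/4) ln(1 − 4p/3) = −0.75 ln(1 − 0.497333) = −0.75 ln(0.502667)
  = −0.75 × (-0.687827) = 0.515870 substitutions/site.
Under a molecular clock d = 2μt, so t = d/(2μ) = 0.515870 / (2 × 0.036) = 7.16 Myr.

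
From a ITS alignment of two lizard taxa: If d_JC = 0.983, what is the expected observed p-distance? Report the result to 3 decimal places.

0.548

p = (3/4)(1 − e^(−4d/3)) = 0.75 × (1 − e^(-1.310667)) = 0.75 × (1 − 0.269640) = 0.547770.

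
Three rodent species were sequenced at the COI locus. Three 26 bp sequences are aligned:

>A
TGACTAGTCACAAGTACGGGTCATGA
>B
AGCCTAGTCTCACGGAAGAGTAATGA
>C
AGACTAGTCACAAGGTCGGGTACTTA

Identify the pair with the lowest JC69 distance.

A and C

A–B: 8/26 differ, p = 0.308, d = 0.396.
A–C: 6/26 differ, p = 0.231, d = 0.276.
B–C: 8/26 differ, p = 0.308, d = 0.396.
The smallest distance is between A and C.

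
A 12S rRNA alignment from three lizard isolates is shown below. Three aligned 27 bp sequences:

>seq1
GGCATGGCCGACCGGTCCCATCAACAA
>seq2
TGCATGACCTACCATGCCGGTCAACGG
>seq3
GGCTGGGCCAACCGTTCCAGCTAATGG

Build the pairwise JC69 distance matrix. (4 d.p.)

d(seq1,seq2) = 0.5107, d(seq1,seq3) = 0.5876, d(seq2,seq3) = 0.5876

seq1–seq2: 10/27 sites differ → p ≈ 0.37037, d = −0.75 ln(1 − 0.493827) = 0.510658 ≈ 0.5107.
seq1–seq3: 11/27 sites differ → p ≈ 0.407407, d = −0.75 ln(1 − 0.543209) = 0.587647 ≈ 0.5876.
seq2–seq3: 11/27 sites differ → p ≈ 0.407407, d = −0.75 ln(1 − 0.543209) = 0.587647 ≈ 0.5876.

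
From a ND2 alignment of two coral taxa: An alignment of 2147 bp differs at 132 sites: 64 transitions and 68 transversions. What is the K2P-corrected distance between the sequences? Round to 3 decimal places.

0.064

P = 64/2147 ≈ 0.029809 and Q = 68/2147 ≈ 0.031672.
Under the Kimura two-parameter model, d = −½ ln(1 − 2P − Q) − ¼ ln(1 − 2Q).
1 − 2P − Q = 0.90871, giving −½ ln(0.90871) = 0.047865.
1 − 2Q = 0.936656, giving −¼ ln(0.936656) = 0.016360.
d = 0.047865 + 0.016360 = 0.064225.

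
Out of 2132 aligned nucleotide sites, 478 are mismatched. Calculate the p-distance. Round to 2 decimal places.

p = 478/2132 = 0.224202… ≈ 0.22 (to 2 d.p.).

0.22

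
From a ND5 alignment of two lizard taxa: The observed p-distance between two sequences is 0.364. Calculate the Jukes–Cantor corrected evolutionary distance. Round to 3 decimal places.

0.498

d = −(3/4) ln(1 − 4p/3) = −0.75 ln(1 − 0.485333) = −0.75 ln(0.514667)
  = −0.75 × (-0.664235) = 0.498176 substitutions/site.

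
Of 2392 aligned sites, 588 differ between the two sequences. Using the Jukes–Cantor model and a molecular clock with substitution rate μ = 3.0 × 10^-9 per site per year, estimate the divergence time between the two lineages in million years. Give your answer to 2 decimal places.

p = 588/2392 ≈ 0.245819.
d = −(3/4) ln(1 − 4p/3) = −0.75 ln(1 − 0.327759) = −0.75 ln(0.672241)
  = −0.75 × (-0.397138) = 0.297854 substitutions/site.
Under a molecular clock d = 2μt, so t = d/(2μ) = 0.297854 / (2 × 3.0 × 10^-9) = 49.64 million years.

49.64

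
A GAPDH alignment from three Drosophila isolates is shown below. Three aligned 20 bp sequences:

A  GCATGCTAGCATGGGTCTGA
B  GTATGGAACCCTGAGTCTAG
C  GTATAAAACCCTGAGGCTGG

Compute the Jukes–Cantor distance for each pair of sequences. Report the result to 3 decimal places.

A–B: 8/20 sites differ → p = 0.4, d = −0.75 ln(1 − 0.533333) = 0.571605 ≈ 0.572.
A–C: 9/20 sites differ → p = 0.45, d = −0.75 ln(1 − 0.6) = 0.687218 ≈ 0.687.
B–C: 4/20 sites differ → p = 0.2, d = −0.75 ln(1 − 0.266667) = 0.232617 ≈ 0.233.

d(A,B) = 0.572, d(A,C) = 0.687, d(B,C) = 0.233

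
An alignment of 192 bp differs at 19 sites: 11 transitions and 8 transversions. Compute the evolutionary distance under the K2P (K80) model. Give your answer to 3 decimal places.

P = 11/192 ≈ 0.057292 and Q = 8/192 ≈ 0.041667.
Under the Kimura two-parameter model, d = −½ ln(1 − 2P − Q) − ¼ ln(1 − 2Q).
1 − 2P − Q = 0.843749, giving −½ ln(0.843749) = 0.084950.
1 − 2Q = 0.916666, giving −¼ ln(0.916666) = 0.021753.
d = 0.084950 + 0.021753 = 0.106703.

0.107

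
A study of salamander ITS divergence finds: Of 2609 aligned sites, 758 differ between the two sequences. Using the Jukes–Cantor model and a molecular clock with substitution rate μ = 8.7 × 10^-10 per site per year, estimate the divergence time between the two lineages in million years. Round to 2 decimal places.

p = 758/2609 ≈ 0.290533.
d = −(3/4) ln(1 − 4p/3) = −0.75 ln(1 − 0.387377) = −0.75 ln(0.612623)
  = −0.75 × (-0.490006) = 0.367505 substitutions/site.
Under a molecular clock d = 2μt, so t = d/(2μ) = 0.367505 / (2 × 8.7 × 10^-10) = 211.21 million years.

211.21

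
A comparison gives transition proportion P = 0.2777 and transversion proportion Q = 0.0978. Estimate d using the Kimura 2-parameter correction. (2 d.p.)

Under the Kimura two-parameter model, d = −½ ln(1 − 2P − Q) − ¼ ln(1 − 2Q).
1 − 2P − Q = 0.3468, giving −½ ln(0.3468) = 0.529504.
1 − 2Q = 0.8044, giving −¼ ln(0.8044) = 0.054415.
d = 0.529504 + 0.054415 = 0.583919.

0.58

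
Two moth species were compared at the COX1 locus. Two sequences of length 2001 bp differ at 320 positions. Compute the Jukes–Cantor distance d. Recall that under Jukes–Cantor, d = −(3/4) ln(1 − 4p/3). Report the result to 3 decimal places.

p = 320/2001 ≈ 0.15992.
d = −(3/4) ln(1 − 4p/3) = −0.75 ln(1 − 0.213227) = −0.75 ln(0.786773)
  = −0.75 × (-0.239816) = 0.179862 substitutions/site.

0.180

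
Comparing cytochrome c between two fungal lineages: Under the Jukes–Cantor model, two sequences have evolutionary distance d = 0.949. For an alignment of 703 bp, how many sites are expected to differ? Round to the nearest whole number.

378

Invert JC69: p = (3/4)(1 − e^(−4d/3)) = 0.75 × (1 − e^(-1.265333)) = 0.75 × (1 − 0.282145) = 0.538391.
Expected differing sites = pL ≈ 0.538391 × 703 = 378.488873 ≈ 378.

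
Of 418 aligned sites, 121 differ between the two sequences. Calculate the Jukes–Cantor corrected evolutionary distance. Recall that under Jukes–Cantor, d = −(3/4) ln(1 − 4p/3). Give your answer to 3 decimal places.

p = 121/418 ≈ 0.289474.
d = −(3/4) ln(1 − 4p/3) = −0.75 ln(1 − 0.385965) = −0.75 ln(0.614035)
  = −0.75 × (-0.487703) = 0.365777 substitutions/site.

0.366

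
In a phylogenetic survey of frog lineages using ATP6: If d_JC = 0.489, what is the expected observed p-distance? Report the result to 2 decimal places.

0.36

p = (3/4)(1 − e^(−4d/3)) = 0.75 × (1 − e^(-0.652)) = 0.75 × (1 − 0.521003) = 0.359248.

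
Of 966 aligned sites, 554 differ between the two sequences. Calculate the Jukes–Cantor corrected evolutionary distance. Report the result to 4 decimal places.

1.0851

p = 554/966 ≈ 0.573499.
d = −(3/4) ln(1 − 4p/3) = −0.75 ln(1 − 0.764665) = −0.75 ln(0.235335)
  = −0.75 × (-1.446745) = 1.085059 substitutions/site.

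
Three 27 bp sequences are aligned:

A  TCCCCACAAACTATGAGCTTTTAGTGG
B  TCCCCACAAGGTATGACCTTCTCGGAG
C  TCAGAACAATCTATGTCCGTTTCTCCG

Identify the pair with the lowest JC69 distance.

A and B

A–B: 7/27 differ, p = 0.259, d = 0.318.
A–C: 11/27 differ, p = 0.407, d = 0.588.
B–C: 11/27 differ, p = 0.407, d = 0.588.
The smallest distance is between A and B.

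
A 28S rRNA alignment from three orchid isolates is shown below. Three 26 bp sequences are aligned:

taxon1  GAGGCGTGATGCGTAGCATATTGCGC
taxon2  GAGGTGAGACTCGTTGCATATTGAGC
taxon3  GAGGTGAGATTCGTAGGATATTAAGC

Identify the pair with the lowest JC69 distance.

taxon1–taxon2: 6/26 differ, p = 0.231, d = 0.276.
taxon1–taxon3: 6/26 differ, p = 0.231, d = 0.276.
taxon2–taxon3: 4/26 differ, p = 0.154, d = 0.172.
The smallest distance is between taxon2 and taxon3.

taxon2 and taxon3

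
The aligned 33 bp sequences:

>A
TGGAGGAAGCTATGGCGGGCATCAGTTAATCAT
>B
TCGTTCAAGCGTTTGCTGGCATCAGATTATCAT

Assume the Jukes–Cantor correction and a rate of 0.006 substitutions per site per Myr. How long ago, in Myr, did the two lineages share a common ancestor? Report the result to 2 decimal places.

The sequences differ at 10 of 33 sites (2, 4, 5, 6, 11, 12, 14, 17, 26, 28), so p = 10/33 ≈ 0.30303.
d = −(3/4) ln(1 − 4p/3) = −0.75 ln(1 − 0.40404) = −0.75 ln(0.59596)
  = −0.75 × (-0.517582) = 0.388187 substitutions/site.
Under a molecular clock d = 2μt, so t = d/(2μ) = 0.388187 / (2 × 0.006) = 32.35 Myr.

32.35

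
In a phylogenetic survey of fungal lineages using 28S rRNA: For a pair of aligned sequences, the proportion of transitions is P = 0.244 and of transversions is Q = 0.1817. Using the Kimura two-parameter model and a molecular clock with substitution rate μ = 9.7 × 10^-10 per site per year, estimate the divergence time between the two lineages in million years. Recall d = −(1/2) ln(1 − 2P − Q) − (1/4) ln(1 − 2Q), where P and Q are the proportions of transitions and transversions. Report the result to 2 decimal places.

Under the Kimura two-parameter model, d = −½ ln(1 − 2P − Q) − ¼ ln(1 − 2Q).
1 − 2P − Q = 0.3303, giving −½ ln(0.3303) = 0.553877.
1 − 2Q = 0.6366, giving −¼ ln(0.6366) = 0.112903.
d = 0.553877 + 0.112903 = 0.666780.
Under a molecular clock d = 2μt, so t = d/(2μ) = 0.666780 / (2 × 9.7 × 10^-10) = 343.70 million years.

343.70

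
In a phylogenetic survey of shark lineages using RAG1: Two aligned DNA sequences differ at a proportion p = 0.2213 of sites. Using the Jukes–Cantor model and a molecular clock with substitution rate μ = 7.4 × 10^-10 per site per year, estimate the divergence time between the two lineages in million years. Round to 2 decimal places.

177.19

d = −(3/4) ln(1 − 4p/3) = −0.75 ln(1 − 0.295067) = −0.75 ln(0.704933)
  = −0.75 × (-0.349653) = 0.262240 substitutions/site.
Under a molecular clock d = 2μt, so t = d/(2μ) = 0.262240 / (2 × 7.4 × 10^-10) = 177.19 million years.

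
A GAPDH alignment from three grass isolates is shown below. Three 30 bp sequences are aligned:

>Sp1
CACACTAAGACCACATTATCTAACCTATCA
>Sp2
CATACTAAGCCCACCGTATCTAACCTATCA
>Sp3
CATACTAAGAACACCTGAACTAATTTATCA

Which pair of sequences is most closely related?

Sp1 and Sp2

Sp1–Sp2: 4/30 differ, p = 0.133, d = 0.147.
Sp1–Sp3: 7/30 differ, p = 0.233, d = 0.280.
Sp2–Sp3: 7/30 differ, p = 0.233, d = 0.280.
The smallest distance is between Sp1 and Sp2.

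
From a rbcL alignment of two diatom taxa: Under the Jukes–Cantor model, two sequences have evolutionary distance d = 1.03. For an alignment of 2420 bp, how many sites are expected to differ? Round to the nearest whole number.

1355

Invert JC69: p = (3/4)(1 − e^(−4d/3)) = 0.75 × (1 − e^(-1.373333)) = 0.75 × (1 − 0.253261) = 0.560054.
Expected differing sites = pL ≈ 0.560054 × 2420 = 1355.33068 ≈ 1355.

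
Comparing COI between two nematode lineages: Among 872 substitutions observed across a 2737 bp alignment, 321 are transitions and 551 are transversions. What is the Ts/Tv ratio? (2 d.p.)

R = 321/551 = 0.582577… ≈ 0.58 (to 2 d.p.).

0.58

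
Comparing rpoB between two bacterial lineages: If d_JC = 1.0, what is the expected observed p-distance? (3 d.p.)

0.552

p = (3/4)(1 − e^(−4d/3)) = 0.75 × (1 − e^(-1.333333)) = 0.75 × (1 − 0.263597) = 0.552302.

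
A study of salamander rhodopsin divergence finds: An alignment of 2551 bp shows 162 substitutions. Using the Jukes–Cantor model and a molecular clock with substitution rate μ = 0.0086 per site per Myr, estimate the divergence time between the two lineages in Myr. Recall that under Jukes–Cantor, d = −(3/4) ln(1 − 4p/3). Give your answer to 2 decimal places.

p = 162/2551 ≈ 0.063505.
d = −(3/4) ln(1 − 4p/3) = −0.75 ln(1 − 0.084673) = −0.75 ln(0.915327)
  = −0.75 × (-0.088474) = 0.066356 substitutions/site.
Under a molecular clock d = 2μt, so t = d/(2μ) = 0.066356 / (2 × 0.0086) = 3.86 Myr.

3.86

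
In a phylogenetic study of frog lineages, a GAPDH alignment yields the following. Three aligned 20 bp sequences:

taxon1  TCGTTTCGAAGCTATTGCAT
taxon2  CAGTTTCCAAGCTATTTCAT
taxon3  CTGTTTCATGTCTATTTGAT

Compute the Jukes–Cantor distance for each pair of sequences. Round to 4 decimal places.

taxon1–taxon2: 4/20 sites differ → p = 0.2, d = −0.75 ln(1 − 0.266667) = 0.232617 ≈ 0.2326.
taxon1–taxon3: 8/20 sites differ → p = 0.4, d = −0.75 ln(1 − 0.533333) = 0.571605 ≈ 0.5716.
taxon2–taxon3: 6/20 sites differ → p = 0.3, d = −0.75 ln(1 − 0.4) = 0.383119 ≈ 0.3831.

d(taxon1,taxon2) = 0.2326, d(taxon1,taxon3) = 0.5716, d(taxon2,taxon3) = 0.3831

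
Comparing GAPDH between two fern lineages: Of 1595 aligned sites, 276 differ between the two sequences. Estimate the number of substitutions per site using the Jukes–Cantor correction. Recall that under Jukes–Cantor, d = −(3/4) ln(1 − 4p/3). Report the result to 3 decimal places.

p = 276/1595 ≈ 0.173041.
d = −(3/4) ln(1 − 4p/3) = −0.75 ln(1 − 0.230721) = −0.75 ln(0.769279)
  = −0.75 × (-0.262302) = 0.196727 substitutions/site.

0.197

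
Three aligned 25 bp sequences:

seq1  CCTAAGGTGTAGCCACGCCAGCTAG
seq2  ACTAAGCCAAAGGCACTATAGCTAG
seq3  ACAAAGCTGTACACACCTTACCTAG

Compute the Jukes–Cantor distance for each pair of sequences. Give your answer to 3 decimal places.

d(seq1,seq2) = 0.490, d(seq1,seq3) = 0.490, d(seq2,seq3) = 0.490

seq1–seq2: 9/25 sites differ → p = 0.36, d = −0.75 ln(1 − 0.48) = 0.490445 ≈ 0.490.
seq1–seq3: 9/25 sites differ → p = 0.36, d = −0.75 ln(1 − 0.48) = 0.490445 ≈ 0.490.
seq2–seq3: 9/25 sites differ → p = 0.36, d = −0.75 ln(1 − 0.48) = 0.490445 ≈ 0.490.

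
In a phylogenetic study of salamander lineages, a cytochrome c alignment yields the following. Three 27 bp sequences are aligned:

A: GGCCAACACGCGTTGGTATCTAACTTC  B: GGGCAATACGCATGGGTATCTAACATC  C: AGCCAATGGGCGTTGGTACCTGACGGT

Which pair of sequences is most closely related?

A and B

A–B: 5/27 differ, p = 0.185, d = 0.213.
A–C: 9/27 differ, p = 0.333, d = 0.441.
B–C: 11/27 differ, p = 0.407, d = 0.588.
The smallest distance is between A and B.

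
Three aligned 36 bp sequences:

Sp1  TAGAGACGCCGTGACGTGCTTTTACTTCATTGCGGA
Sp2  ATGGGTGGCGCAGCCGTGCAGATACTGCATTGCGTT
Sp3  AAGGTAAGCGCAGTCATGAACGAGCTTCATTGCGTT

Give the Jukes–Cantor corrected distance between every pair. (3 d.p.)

Sp1–Sp2: 15/36 sites differ → p ≈ 0.416667, d = −0.75 ln(1 − 0.555556) = 0.608198 ≈ 0.608.
Sp1–Sp3: 17/36 sites differ → p ≈ 0.472222, d = −0.75 ln(1 − 0.629629) = 0.744938 ≈ 0.745.
Sp2–Sp3: 12/36 sites differ → p ≈ 0.333333, d = −0.75 ln(1 − 0.444444) = 0.440839 ≈ 0.441.

d(Sp1,Sp2) = 0.608, d(Sp1,Sp3) = 0.745, d(Sp2,Sp3) = 0.441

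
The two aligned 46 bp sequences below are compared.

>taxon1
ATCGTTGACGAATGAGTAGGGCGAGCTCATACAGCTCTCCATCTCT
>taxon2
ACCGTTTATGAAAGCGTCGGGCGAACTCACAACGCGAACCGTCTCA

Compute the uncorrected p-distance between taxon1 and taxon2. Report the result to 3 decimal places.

0.326

The sequences differ at 15 of 46 positions.
p = 15/46 = 0.326086… ≈ 0.326 (to 3 d.p.).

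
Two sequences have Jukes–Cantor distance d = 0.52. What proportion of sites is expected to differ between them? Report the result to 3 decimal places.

0.375

p = (3/4)(1 − e^(−4d/3)) = 0.75 × (1 − e^(-0.693333)) = 0.75 × (1 − 0.499907) = 0.375070.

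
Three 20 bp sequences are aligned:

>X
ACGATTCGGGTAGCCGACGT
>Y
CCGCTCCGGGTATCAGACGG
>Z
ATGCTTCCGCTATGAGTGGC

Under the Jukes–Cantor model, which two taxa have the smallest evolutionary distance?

X and Y

X–Y: 6/20 differ, p = 0.300, d = 0.383.
X–Z: 10/20 differ, p = 0.500, d = 0.824.
Y–Z: 9/20 differ, p = 0.450, d = 0.687.
The smallest distance is between X and Y.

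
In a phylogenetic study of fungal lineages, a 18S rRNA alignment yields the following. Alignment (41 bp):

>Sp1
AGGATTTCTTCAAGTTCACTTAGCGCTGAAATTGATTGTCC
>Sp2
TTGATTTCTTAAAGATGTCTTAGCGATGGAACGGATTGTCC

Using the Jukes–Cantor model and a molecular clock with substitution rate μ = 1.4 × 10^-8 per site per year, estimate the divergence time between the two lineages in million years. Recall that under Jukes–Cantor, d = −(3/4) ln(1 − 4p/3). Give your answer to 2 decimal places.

10.54

The sequences differ at 10 of 41 sites (1, 2, 11, 15, 17, 18, 26, 29, 32, 33), so p = 10/41 ≈ 0.243902.
d = −(3/4) ln(1 − 4p/3) = −0.75 ln(1 − 0.325203) = −0.75 ln(0.674797)
  = −0.75 × (-0.393343) = 0.295007 substitutions/site.
Under a molecular clock d = 2μt, so t = d/(2μ) = 0.295007 / (2 × 1.4 × 10^-8) = 10.54 million years.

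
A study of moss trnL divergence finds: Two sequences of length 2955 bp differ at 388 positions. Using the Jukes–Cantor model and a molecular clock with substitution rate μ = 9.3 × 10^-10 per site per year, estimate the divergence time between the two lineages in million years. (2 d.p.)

77.60

p = 388/2955 ≈ 0.131303.
d = −(3/4) ln(1 − 4p/3) = −0.75 ln(1 − 0.175071) = −0.75 ln(0.824929)
  = −0.75 × (-0.192458) = 0.144344 substitutions/site.
Under a molecular clock d = 2μt, so t = d/(2μ) = 0.144344 / (2 × 9.3 × 10^-10) = 77.60 million years.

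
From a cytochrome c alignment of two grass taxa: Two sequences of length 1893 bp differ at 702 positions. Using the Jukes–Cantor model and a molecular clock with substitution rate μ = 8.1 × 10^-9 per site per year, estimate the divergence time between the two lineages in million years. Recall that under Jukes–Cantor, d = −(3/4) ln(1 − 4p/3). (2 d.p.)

31.58

p = 702/1893 ≈ 0.37084.
d = −(3/4) ln(1 − 4p/3) = −0.75 ln(1 − 0.494453) = −0.75 ln(0.505547)
  = −0.75 × (-0.682114) = 0.511586 substitutions/site.
Under a molecular clock d = 2μt, so t = d/(2μ) = 0.511586 / (2 × 8.1 × 10^-9) = 31.58 million years.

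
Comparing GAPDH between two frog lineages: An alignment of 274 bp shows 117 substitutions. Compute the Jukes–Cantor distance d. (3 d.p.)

0.632

p = 117/274 ≈ 0.427007.
d = −(3/4) ln(1 − 4p/3) = −0.75 ln(1 − 0.569343) = −0.75 ln(0.430657)
  = −0.75 × (-0.842443) = 0.631832 substitutions/site.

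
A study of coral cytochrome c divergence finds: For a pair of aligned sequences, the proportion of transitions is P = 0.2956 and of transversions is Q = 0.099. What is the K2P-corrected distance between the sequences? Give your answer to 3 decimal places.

0.641

Under the Kimura two-parameter model, d = −½ ln(1 − 2P − Q) − ¼ ln(1 − 2Q).
1 − 2P − Q = 0.3098, giving −½ ln(0.3098) = 0.585914.
1 − 2Q = 0.802, giving −¼ ln(0.802) = 0.055162.
d = 0.585914 + 0.055162 = 0.641076.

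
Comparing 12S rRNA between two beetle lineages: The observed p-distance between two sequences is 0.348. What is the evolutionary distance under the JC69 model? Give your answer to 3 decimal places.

d = −(3/4) ln(1 − 4p/3) = −0.75 ln(1 − 0.464) = −0.75 ln(0.536)
  = −0.75 × (-0.623621) = 0.467716 substitutions/site.

0.468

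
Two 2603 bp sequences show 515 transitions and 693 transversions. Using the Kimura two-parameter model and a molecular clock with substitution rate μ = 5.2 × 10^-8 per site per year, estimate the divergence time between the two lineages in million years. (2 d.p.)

P = 515/2603 ≈ 0.197849 and Q = 693/2603 ≈ 0.266231.
Under the Kimura two-parameter model, d = −½ ln(1 − 2P − Q) − ¼ ln(1 − 2Q).
1 − 2P − Q = 0.338071, giving −½ ln(0.338071) = 0.542250.
1 − 2Q = 0.467538, giving −¼ ln(0.467538) = 0.190069.
d = 0.542250 + 0.190069 = 0.732319.
Under a molecular clock d = 2μt, so t = d/(2μ) = 0.732319 / (2 × 5.2 × 10^-8) = 7.04 million years.

7.04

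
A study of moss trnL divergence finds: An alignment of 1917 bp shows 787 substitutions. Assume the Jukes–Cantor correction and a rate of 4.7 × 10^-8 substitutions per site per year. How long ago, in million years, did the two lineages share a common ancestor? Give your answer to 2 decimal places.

p = 787/1917 ≈ 0.410537.
d = −(3/4) ln(1 − 4p/3) = −0.75 ln(1 − 0.547383) = −0.75 ln(0.452617)
  = −0.75 × (-0.792709) = 0.594532 substitutions/site.
Under a molecular clock d = 2μt, so t = d/(2μ) = 0.594532 / (2 × 4.7 × 10^-8) = 6.32 million years.

6.32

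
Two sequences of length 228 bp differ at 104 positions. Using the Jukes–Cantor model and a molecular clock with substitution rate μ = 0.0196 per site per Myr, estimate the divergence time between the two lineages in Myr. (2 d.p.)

17.93

p = 104/228 ≈ 0.45614.
d = −(3/4) ln(1 − 4p/3) = −0.75 ln(1 − 0.608187) = −0.75 ln(0.391813)
  = −0.75 × (-0.936971) = 0.702728 substitutions/site.
Under a molecular clock d = 2μt, so t = d/(2μ) = 0.702728 / (2 × 0.0196) = 17.93 Myr.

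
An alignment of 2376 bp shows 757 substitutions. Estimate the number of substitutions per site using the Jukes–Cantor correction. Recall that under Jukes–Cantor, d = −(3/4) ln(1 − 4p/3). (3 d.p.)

0.415

p = 757/2376 ≈ 0.318603.
d = −(3/4) ln(1 − 4p/3) = −0.75 ln(1 − 0.424804) = −0.75 ln(0.575196)
  = −0.75 × (-0.553044) = 0.414783 substitutions/site.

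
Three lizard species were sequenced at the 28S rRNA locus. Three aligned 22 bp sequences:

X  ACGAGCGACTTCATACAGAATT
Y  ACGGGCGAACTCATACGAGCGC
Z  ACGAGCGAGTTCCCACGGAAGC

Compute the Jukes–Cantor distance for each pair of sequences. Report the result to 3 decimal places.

X–Y: 9/22 sites differ → p ≈ 0.409091, d = −0.75 ln(1 − 0.545455) = 0.591344 ≈ 0.591.
X–Z: 6/22 sites differ → p ≈ 0.272727, d = −0.75 ln(1 − 0.363636) = 0.338988 ≈ 0.339.
Y–Z: 8/22 sites differ → p ≈ 0.363636, d = −0.75 ln(1 − 0.484848) = 0.497470 ≈ 0.497.

d(X,Y) = 0.591, d(X,Z) = 0.339, d(Y,Z) = 0.497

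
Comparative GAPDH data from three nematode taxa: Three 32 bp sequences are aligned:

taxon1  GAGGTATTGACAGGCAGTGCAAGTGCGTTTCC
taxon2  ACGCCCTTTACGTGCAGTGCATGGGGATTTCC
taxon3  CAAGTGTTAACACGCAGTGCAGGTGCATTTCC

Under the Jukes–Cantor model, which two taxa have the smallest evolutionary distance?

taxon1–taxon2: 12/32 differ, p = 0.375, d = 0.520.
taxon1–taxon3: 7/32 differ, p = 0.219, d = 0.259.
taxon2–taxon3: 12/32 differ, p = 0.375, d = 0.520.
The smallest distance is between taxon1 and taxon3.

taxon1 and taxon3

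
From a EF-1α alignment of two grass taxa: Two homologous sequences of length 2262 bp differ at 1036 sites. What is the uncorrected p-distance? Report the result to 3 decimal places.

p = 1036/2262 = 0.458001… ≈ 0.458 (to 3 d.p.).

0.458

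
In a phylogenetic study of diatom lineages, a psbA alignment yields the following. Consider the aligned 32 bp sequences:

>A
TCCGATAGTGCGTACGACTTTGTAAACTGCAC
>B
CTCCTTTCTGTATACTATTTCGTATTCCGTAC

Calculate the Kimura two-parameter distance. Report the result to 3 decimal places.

Of 32 sites, 8 differences are transitions and 7 are transversions, so P = 8/32 = 0.25 and Q = 7/32 = 0.21875.
Under the Kimura two-parameter model, d = −½ ln(1 − 2P − Q) − ¼ ln(1 − 2Q).
1 − 2P − Q = 0.28125, giving −½ ln(0.28125) = 0.634256.
1 − 2Q = 0.5625, giving −¼ ln(0.5625) = 0.143841.
d = 0.634256 + 0.143841 = 0.778097.

0.778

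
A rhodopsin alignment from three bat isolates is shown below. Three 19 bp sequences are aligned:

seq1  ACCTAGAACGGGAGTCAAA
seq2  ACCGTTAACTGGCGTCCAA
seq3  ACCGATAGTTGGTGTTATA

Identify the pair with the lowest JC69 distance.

seq1 and seq2

seq1–seq2: 6/19 differ, p = 0.316, d = 0.410.
seq1–seq3: 8/19 differ, p = 0.421, d = 0.618.
seq2–seq3: 7/19 differ, p = 0.368, d = 0.507.
The smallest distance is between seq1 and seq2.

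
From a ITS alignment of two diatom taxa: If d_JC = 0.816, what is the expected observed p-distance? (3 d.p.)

0.497

p = (3/4)(1 − e^(−4d/3)) = 0.75 × (1 − e^(-1.088)) = 0.75 × (1 − 0.336890) = 0.497333.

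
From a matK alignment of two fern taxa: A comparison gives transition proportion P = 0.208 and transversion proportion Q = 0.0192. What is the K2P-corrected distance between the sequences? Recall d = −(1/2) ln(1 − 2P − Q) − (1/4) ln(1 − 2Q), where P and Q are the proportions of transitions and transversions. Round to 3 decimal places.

0.295

Under the Kimura two-parameter model, d = −½ ln(1 − 2P − Q) − ¼ ln(1 − 2Q).
1 − 2P − Q = 0.5648, giving −½ ln(0.5648) = 0.285642.
1 − 2Q = 0.9616, giving −¼ ln(0.9616) = 0.009789.
d = 0.285642 + 0.009789 = 0.295431.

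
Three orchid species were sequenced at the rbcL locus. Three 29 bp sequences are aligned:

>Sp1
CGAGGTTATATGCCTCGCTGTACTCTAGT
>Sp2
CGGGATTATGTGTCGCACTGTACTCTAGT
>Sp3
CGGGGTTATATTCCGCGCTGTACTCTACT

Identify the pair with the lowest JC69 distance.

Sp1–Sp2: 6/29 differ, p = 0.207, d = 0.242.
Sp1–Sp3: 4/29 differ, p = 0.138, d = 0.152.
Sp2–Sp3: 6/29 differ, p = 0.207, d = 0.242.
The smallest distance is between Sp1 and Sp3.

Sp1 and Sp3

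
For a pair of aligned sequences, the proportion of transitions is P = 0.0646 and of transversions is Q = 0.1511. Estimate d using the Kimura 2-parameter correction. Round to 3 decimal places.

Under the Kimura two-parameter model, d = −½ ln(1 − 2P − Q) − ¼ ln(1 − 2Q).
1 − 2P − Q = 0.7197, giving −½ ln(0.7197) = 0.164460.
1 − 2Q = 0.6978, giving −¼ ln(0.6978) = 0.089956.
d = 0.164460 + 0.089956 = 0.254416.

0.254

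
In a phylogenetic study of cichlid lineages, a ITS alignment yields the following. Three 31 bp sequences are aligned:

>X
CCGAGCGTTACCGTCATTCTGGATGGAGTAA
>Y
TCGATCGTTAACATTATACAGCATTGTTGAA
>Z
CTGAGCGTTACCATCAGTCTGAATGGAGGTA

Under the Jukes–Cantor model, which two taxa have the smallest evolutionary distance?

X–Y: 12/31 differ, p = 0.387, d = 0.544.
X–Z: 6/31 differ, p = 0.194, d = 0.224.
Y–Z: 13/31 differ, p = 0.419, d = 0.614.
The smallest distance is between X and Z.

X and Z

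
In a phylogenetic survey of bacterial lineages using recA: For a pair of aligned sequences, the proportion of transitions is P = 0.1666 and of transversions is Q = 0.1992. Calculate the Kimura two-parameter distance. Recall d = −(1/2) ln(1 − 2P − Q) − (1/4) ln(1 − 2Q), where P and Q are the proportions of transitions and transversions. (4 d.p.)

Under the Kimura two-parameter model, d = −½ ln(1 − 2P − Q) − ¼ ln(1 − 2Q).
1 − 2P − Q = 0.4676, giving −½ ln(0.4676) = 0.380071.
1 − 2Q = 0.6016, giving −¼ ln(0.6016) = 0.127041.
d = 0.380071 + 0.127041 = 0.507112.

0.5071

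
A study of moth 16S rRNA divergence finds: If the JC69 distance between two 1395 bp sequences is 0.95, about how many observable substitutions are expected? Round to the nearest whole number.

Invert JC69: p = (3/4)(1 − e^(−4d/3)) = 0.75 × (1 − e^(-1.266667)) = 0.75 × (1 − 0.281769) = 0.538673.
Expected differing sites = pL ≈ 0.538673 × 1395 = 751.448835 ≈ 751.

751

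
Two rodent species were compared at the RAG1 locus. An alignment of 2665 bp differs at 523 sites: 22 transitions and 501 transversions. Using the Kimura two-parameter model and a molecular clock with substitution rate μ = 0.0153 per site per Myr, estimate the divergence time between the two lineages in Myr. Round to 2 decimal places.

7.59

P = 22/2665 ≈ 0.008255 and Q = 501/2665 ≈ 0.187992.
Under the Kimura two-parameter model, d = −½ ln(1 − 2P − Q) − ¼ ln(1 − 2Q).
1 − 2P − Q = 0.795498, giving −½ ln(0.795498) = 0.114393.
1 − 2Q = 0.624016, giving −¼ ln(0.624016) = 0.117895.
d = 0.114393 + 0.117895 = 0.232288.
Under a molecular clock d = 2μt, so t = d/(2μ) = 0.232288 / (2 × 0.0153) = 7.59 Myr.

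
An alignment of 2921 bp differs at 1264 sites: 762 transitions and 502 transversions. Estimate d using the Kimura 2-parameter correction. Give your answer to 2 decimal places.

P = 762/2921 ≈ 0.26087 and Q = 502/2921 ≈ 0.171859.
Under the Kimura two-parameter model, d = −½ ln(1 − 2P − Q) − ¼ ln(1 − 2Q).
1 − 2P − Q = 0.306401, giving −½ ln(0.306401) = 0.591430.
1 − 2Q = 0.656282, giving −¼ ln(0.656282) = 0.105291.
d = 0.591430 + 0.105291 = 0.696721.

0.70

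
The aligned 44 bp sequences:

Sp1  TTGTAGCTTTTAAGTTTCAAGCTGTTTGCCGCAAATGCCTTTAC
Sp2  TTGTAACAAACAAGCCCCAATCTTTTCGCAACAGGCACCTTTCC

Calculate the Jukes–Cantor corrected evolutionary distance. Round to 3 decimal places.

0.591

The sequences differ at 18 of 44 sites, so p = 18/44 ≈ 0.409091.
d = −(3/4) ln(1 − 4p/3) = −0.75 ln(1 − 0.545455) = −0.75 ln(0.454545)
  = −0.75 × (-0.788458) = 0.591344 substitutions/site.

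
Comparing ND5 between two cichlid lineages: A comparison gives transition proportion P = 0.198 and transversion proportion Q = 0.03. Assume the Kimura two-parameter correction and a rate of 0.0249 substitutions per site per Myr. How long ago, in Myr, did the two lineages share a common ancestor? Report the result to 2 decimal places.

5.88

Under the Kimura two-parameter model, d = −½ ln(1 − 2P − Q) − ¼ ln(1 − 2Q).
1 − 2P − Q = 0.574, giving −½ ln(0.574) = 0.277563.
1 − 2Q = 0.94, giving −¼ ln(0.94) = 0.015469.
d = 0.277563 + 0.015469 = 0.293032.
Under a molecular clock d = 2μt, so t = d/(2μ) = 0.293032 / (2 × 0.0249) = 5.88 Myr.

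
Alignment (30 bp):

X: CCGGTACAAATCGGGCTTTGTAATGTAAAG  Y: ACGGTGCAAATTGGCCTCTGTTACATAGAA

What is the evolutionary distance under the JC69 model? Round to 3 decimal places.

0.441

The sequences differ at 10 of 30 sites (1, 6, 12, 15, 18, 22, 24, 25, 28, 30), so p = 10/30 ≈ 0.333333.
d = −(3/4) ln(1 − 4p/3) = −0.75 ln(1 − 0.444444) = −0.75 ln(0.555556)
  = −0.75 × (-0.587786) = 0.440840 substitutions/site.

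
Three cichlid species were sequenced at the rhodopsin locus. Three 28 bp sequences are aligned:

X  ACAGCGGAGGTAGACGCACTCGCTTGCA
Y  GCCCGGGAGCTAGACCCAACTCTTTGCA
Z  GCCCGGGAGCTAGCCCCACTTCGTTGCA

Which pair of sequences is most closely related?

X–Y: 11/28 differ, p = 0.393, d = 0.556.
X–Z: 10/28 differ, p = 0.357, d = 0.485.
Y–Z: 4/28 differ, p = 0.143, d = 0.158.
The smallest distance is between Y and Z.

Y and Z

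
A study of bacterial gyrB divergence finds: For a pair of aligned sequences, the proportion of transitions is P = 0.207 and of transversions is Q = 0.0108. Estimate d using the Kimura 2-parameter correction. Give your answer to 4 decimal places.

Under the Kimura two-parameter model, d = −½ ln(1 − 2P − Q) − ¼ ln(1 − 2Q).
1 − 2P − Q = 0.5752, giving −½ ln(0.5752) = 0.276519.
1 − 2Q = 0.9784, giving −¼ ln(0.9784) = 0.005459.
d = 0.276519 + 0.005459 = 0.281978.

0.2820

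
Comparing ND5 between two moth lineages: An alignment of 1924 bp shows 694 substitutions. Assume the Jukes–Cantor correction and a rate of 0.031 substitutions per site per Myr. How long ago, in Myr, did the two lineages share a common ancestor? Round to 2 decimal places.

7.93

p = 694/1924 ≈ 0.360707.
d = −(3/4) ln(1 − 4p/3) = −0.75 ln(1 − 0.480943) = −0.75 ln(0.519057)
  = −0.75 × (-0.655742) = 0.491807 substitutions/site.
Under a molecular clock d = 2μt, so t = d/(2μ) = 0.491807 / (2 × 0.031) = 7.93 Myr.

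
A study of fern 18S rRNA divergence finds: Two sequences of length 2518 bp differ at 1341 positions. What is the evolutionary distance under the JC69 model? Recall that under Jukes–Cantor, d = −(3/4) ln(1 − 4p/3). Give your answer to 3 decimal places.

p = 1341/2518 ≈ 0.532566.
d = −(3/4) ln(1 − 4p/3) = −0.75 ln(1 − 0.710088) = −0.75 ln(0.289912)
  = −0.75 × (-1.238178) = 0.928634 substitutions/site.

0.929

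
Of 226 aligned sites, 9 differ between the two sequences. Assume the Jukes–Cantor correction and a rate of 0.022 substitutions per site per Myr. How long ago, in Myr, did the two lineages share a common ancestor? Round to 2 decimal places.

0.93

p = 9/226 ≈ 0.039823.
d = −(3/4) ln(1 − 4p/3) = −0.75 ln(1 − 0.053097) = −0.75 ln(0.946903)
  = −0.75 × (-0.054559) = 0.040919 substitutions/site.
Under a molecular clock d = 2μt, so t = d/(2μ) = 0.040919 / (2 × 0.022) = 0.93 Myr.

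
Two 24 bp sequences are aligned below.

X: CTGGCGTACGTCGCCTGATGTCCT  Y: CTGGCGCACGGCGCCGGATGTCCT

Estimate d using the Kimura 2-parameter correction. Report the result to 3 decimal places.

Of 24 sites, 1 differences are transitions and 2 are transversions, so P = 1/24 ≈ 0.041667 and Q = 2/24 ≈ 0.083333.
Under the Kimura two-parameter model, d = −½ ln(1 − 2P − Q) − ¼ ln(1 − 2Q).
1 − 2P − Q = 0.833333, giving −½ ln(0.833333) = 0.091161.
1 − 2Q = 0.833334, giving −¼ ln(0.833334) = 0.045580.
d = 0.091161 + 0.045580 = 0.136741.

0.137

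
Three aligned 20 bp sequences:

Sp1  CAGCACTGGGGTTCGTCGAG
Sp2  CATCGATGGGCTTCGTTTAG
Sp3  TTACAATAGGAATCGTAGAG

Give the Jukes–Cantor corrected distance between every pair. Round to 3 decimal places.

d(Sp1,Sp2) = 0.383, d(Sp1,Sp3) = 0.572, d(Sp2,Sp3) = 0.687

Sp1–Sp2: 6/20 sites differ → p = 0.3, d = −0.75 ln(1 − 0.4) = 0.383119 ≈ 0.383.
Sp1–Sp3: 8/20 sites differ → p = 0.4, d = −0.75 ln(1 − 0.533333) = 0.571605 ≈ 0.572.
Sp2–Sp3: 9/20 sites differ → p = 0.45, d = −0.75 ln(1 − 0.6) = 0.687218 ≈ 0.687.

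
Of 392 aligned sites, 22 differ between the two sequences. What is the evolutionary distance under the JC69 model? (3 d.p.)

p = 22/392 ≈ 0.056122.
d = −(3/4) ln(1 − 4p/3) = −0.75 ln(1 − 0.074829) = −0.75 ln(0.925171)
  = −0.75 × (-0.077777) = 0.058333 substitutions/site.

0.058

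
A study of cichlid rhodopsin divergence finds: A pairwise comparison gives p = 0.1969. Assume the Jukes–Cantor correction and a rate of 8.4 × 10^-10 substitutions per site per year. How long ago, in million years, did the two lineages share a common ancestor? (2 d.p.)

d = −(3/4) ln(1 − 4p/3) = −0.75 ln(1 − 0.262533) = −0.75 ln(0.737467)
  = −0.75 × (-0.304534) = 0.228401 substitutions/site.
Under a molecular clock d = 2μt, so t = d/(2μ) = 0.228401 / (2 × 8.4 × 10^-10) = 135.95 million years.

135.95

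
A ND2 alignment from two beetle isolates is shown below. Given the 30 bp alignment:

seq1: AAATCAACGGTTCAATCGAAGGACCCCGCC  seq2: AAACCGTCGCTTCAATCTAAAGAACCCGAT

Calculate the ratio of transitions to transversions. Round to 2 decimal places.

Transitions are A↔G and C↔T; transversions are all other mismatches.
Transitions: 4. Transversions: 5.
R = 4/5 = 0.80.

0.80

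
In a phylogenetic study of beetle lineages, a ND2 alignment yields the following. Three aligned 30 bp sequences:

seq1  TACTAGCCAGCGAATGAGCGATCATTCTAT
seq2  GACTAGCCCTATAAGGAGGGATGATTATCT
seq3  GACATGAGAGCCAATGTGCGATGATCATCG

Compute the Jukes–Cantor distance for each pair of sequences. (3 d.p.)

seq1–seq2: 10/30 sites differ → p ≈ 0.333333, d = −0.75 ln(1 − 0.444444) = 0.440839 ≈ 0.441.
seq1–seq3: 12/30 sites differ → p = 0.4, d = −0.75 ln(1 − 0.533333) = 0.571605 ≈ 0.572.
seq2–seq3: 13/30 sites differ → p ≈ 0.433333, d = −0.75 ln(1 − 0.577777) = 0.646666 ≈ 0.647.

d(seq1,seq2) = 0.441, d(seq1,seq3) = 0.572, d(seq2,seq3) = 0.647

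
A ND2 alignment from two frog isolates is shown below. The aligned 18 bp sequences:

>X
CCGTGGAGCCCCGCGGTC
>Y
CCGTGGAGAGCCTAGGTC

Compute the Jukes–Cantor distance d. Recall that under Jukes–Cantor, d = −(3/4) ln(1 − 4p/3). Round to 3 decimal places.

0.264

The sequences differ at 4 of 18 sites (9, 10, 13, 14), so p = 4/18 ≈ 0.222222.
d = −(3/4) ln(1 − 4p/3) = −0.75 ln(1 − 0.296296) = −0.75 ln(0.703704)
  = −0.75 × (-0.351397) = 0.263548 substitutions/site.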